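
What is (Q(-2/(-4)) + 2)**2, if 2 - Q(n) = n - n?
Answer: 16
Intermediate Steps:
Q(n) = 2 (Q(n) = 2 - (n - n) = 2 - 1*0 = 2 + 0 = 2)
(Q(-2/(-4)) + 2)**2 = (2 + 2)**2 = 4**2 = 16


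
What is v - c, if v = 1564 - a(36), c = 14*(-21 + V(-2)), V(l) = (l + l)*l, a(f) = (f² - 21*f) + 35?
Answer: 1171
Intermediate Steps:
a(f) = 35 + f² - 21*f
V(l) = 2*l² (V(l) = (2*l)*l = 2*l²)
c = -182 (c = 14*(-21 + 2*(-2)²) = 14*(-21 + 2*4) = 14*(-21 + 8) = 14*(-13) = -182)
v = 989 (v = 1564 - (35 + 36² - 21*36) = 1564 - (35 + 1296 - 756) = 1564 - 1*575 = 1564 - 575 = 989)
v - c = 989 - 1*(-182) = 989 + 182 = 1171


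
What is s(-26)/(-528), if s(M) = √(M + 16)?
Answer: -I*√10/528 ≈ -0.0059892*I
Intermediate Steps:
s(M) = √(16 + M)
s(-26)/(-528) = √(16 - 26)/(-528) = √(-10)*(-1/528) = (I*√10)*(-1/528) = -I*√10/528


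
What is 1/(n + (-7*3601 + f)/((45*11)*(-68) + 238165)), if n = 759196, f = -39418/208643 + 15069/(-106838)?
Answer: 4558621125557170/3460886362141887831031 ≈ 1.3172e-6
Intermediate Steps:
f = -7355381651/22291000834 (f = -39418*1/208643 + 15069*(-1/106838) = -39418/208643 - 15069/106838 = -7355381651/22291000834 ≈ -0.32997)
1/(n + (-7*3601 + f)/((45*11)*(-68) + 238165)) = 1/(759196 + (-7*3601 - 7355381651/22291000834)/((45*11)*(-68) + 238165)) = 1/(759196 + (-25207 - 7355381651/22291000834)/(495*(-68) + 238165)) = 1/(759196 - 561896613404289/(22291000834*(-33660 + 238165))) = 1/(759196 - 561896613404289/22291000834/204505) = 1/(759196 - 561896613404289/22291000834*1/204505) = 1/(759196 - 561896613404289/4558621125557170) = 1/(3460886362141887831031/4558621125557170) = 4558621125557170/3460886362141887831031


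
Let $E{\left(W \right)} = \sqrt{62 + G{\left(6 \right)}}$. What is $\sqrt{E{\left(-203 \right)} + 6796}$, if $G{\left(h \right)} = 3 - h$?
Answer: $\sqrt{6796 + \sqrt{59}} \approx 82.484$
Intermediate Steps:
$E{\left(W \right)} = \sqrt{59}$ ($E{\left(W \right)} = \sqrt{62 + \left(3 - 6\right)} = \sqrt{62 - 3} = \sqrt{59}$)
$\sqrt{E{\left(-203 \right)} + 6796} = \sqrt{\sqrt{59} + 6796} = \sqrt{6796 + \sqrt{59}}$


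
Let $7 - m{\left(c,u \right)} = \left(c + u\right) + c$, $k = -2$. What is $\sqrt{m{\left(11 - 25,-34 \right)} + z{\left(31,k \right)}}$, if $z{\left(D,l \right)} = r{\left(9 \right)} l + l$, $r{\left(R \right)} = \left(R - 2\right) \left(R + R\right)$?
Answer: $i \sqrt{185} \approx 13.601 i$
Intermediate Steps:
$r{\left(R \right)} = 2 R \left(-2 + R\right)$ ($r{\left(R \right)} = \left(-2 + R\right) 2 R = 2 R \left(-2 + R\right)$)
$z{\left(D,l \right)} = 127 l$ ($z{\left(D,l \right)} = 2 \cdot 9 \left(-2 + 9\right) l + l = 2 \cdot 9 \cdot 7 l + l = 126 l + l = 127 l$)
$m{\left(c,u \right)} = 7 - u - 2 c$ ($m{\left(c,u \right)} = 7 - \left(\left(c + u\right) + c\right) = 7 - \left(u + 2 c\right) = 7 - u - 2 c$)
$\sqrt{m{\left(11 - 25,-34 \right)} + z{\left(31,k \right)}} = \sqrt{\left(7 - -34 - 2 \left(11 - 25\right)\right) + 127 \left(-2\right)} = \sqrt{\left(7 + 34 - 2 \left(11 - 25\right)\right) - 254} = \sqrt{\left(7 + 34 - -28\right) - 254} = \sqrt{\left(7 + 34 + 28\right) - 254} = \sqrt{69 - 254} = \sqrt{-185} = i \sqrt{185}$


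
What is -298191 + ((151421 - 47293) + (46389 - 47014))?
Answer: -194688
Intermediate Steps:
-298191 + ((151421 - 47293) + (46389 - 47014)) = -298191 + (104128 - 625) = -298191 + 103503 = -194688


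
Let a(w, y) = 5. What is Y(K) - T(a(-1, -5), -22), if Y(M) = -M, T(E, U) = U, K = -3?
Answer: 25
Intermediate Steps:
Y(K) - T(a(-1, -5), -22) = -1*(-3) - 1*(-22) = 3 + 22 = 25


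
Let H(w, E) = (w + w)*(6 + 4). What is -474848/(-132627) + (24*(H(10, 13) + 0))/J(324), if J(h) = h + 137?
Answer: 77774048/5558277 ≈ 13.992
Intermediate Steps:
H(w, E) = 20*w (H(w, E) = (2*w)*10 = 20*w)
J(h) = 137 + h
-474848/(-132627) + (24*(H(10, 13) + 0))/J(324) = -474848/(-132627) + (24*(20*10 + 0))/(137 + 324) = -474848*(-1/132627) + (24*(200 + 0))/461 = 43168/12057 + (24*200)*(1/461) = 43168/12057 + 4800*(1/461) = 43168/12057 + 4800/461 = 77774048/5558277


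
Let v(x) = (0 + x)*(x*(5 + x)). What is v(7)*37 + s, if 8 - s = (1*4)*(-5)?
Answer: 21784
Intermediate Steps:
v(x) = x²*(5 + x) (v(x) = x*(x*(5 + x)) = x²*(5 + x))
s = 28 (s = 8 - 1*4*(-5) = 8 - 4*(-5) = 8 - 1*(-20) = 8 + 20 = 28)
v(7)*37 + s = (7²*(5 + 7))*37 + 28 = (49*12)*37 + 28 = 588*37 + 28 = 21756 + 28 = 21784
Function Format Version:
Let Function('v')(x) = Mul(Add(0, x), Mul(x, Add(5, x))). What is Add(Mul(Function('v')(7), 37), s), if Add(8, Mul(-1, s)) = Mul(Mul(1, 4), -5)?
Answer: 21784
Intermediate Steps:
Function('v')(x) = Mul(Pow(x, 2), Add(5, x)) (Function('v')(x) = Mul(x, Mul(x, Add(5, x))) = Mul(Pow(x, 2), Add(5, x)))
s = 28 (s = Add(8, Mul(-1, Mul(Mul(1, 4), -5))) = Add(8, Mul(-1, Mul(4, -5))) = Add(8, Mul(-1, -20)) = Add(8, 20) = 28)
Add(Mul(Function('v')(7), 37), s) = Add(Mul(Mul(Pow(7, 2), Add(5, 7)), 37), 28) = Add(Mul(Mul(49, 12), 37), 28) = Add(Mul(588, 37), 28) = Add(21756, 28) = 21784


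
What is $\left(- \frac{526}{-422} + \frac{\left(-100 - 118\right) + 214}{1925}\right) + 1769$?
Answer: $\frac{719029006}{406175} \approx 1770.2$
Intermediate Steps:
$\left(- \frac{526}{-422} + \frac{\left(-100 - 118\right) + 214}{1925}\right) + 1769 = \left(\left(-526\right) \left(- \frac{1}{422}\right) + \left(-218 + 214\right) \frac{1}{1925}\right) + 1769 = \left(\frac{263}{211} - \frac{4}{1925}\right) + 1769 = \frac{505431}{406175} + 1769 = \frac{719029006}{406175}$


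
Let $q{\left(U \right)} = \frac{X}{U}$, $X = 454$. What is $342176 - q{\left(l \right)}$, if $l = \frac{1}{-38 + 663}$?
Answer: $58426$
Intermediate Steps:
$l = \frac{1}{625} \approx 0.0016$
$q{\left(U \right)} = \frac{454}{U}$
$342176 - q{\left(l \right)} = 342176 - 454 \frac{1}{\frac{1}{625}} = 342176 - 454 \cdot 625 = 342176 - 283750 = 58426$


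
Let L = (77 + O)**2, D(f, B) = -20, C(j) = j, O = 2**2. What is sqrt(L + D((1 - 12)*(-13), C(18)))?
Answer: sqrt(6541) ≈ 80.876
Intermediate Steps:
O = 4
L = 6561 (L = (77 + 4)**2 = 81**2 = 6561)
sqrt(L + D((1 - 12)*(-13), C(18))) = sqrt(6561 - 20) = sqrt(6541)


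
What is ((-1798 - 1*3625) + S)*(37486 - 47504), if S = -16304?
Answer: 217661086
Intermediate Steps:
((-1798 - 1*3625) + S)*(37486 - 47504) = ((-1798 - 1*3625) - 16304)*(37486 - 47504) = ((-1798 - 3625) - 16304)*(-10018) = (-5423 - 16304)*(-10018) = -21727*(-10018) = 217661086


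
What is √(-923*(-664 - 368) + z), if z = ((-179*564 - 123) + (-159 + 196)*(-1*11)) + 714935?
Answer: √1565985 ≈ 1251.4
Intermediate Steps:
z = 613449 (z = ((-100956 - 123) + 37*(-11)) + 714935 = (-101079 - 407) + 714935 = -101486 + 714935 = 613449)
√(-923*(-664 - 368) + z) = √(-923*(-664 - 368) + 613449) = √(-923*(-1032) + 613449) = √(952536 + 613449) = √1565985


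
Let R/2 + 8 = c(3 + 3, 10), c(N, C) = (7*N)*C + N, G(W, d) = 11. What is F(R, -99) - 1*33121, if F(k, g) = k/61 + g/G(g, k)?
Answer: -2020094/61 ≈ -33116.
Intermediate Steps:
c(N, C) = N + 7*C*N (c(N, C) = 7*C*N + N = N + 7*C*N)
R = 836 (R = -16 + 2*((3 + 3)*(1 + 7*10)) = -16 + 2*(6*(1 + 70)) = -16 + 2*(6*71) = -16 + 2*426 = -16 + 852 = 836)
F(k, g) = g/11 + k/61 (F(k, g) = k/61 + g/11 = g/11 + k/61)
F(R, -99) - 1*33121 = ((1/11)*(-99) + (1/61)*836) - 1*33121 = (-9 + 836/61) - 33121 = 287/61 - 33121 = -2020094/61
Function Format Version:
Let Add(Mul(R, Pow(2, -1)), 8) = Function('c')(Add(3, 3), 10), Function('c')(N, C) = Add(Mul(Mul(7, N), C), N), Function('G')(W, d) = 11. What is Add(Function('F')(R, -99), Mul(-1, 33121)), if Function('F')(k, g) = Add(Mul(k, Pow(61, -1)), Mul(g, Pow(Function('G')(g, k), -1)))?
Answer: Rational(-2020094, 61) ≈ -33116.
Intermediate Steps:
Function('c')(N, C) = Add(N, Mul(7, C, N)) (Function('c')(N, C) = Add(Mul(7, C, N), N) = Add(N, Mul(7, C, N)))
R = 836 (R = Add(-16, Mul(2, Mul(Add(3, 3), Add(1, Mul(7, 10))))) = Add(-16, Mul(2, Mul(6, Add(1, 70)))) = Add(-16, Mul(2, Mul(6, 71))) = Add(-16, Mul(2, 426)) = Add(-16, 852) = 836)
Function('F')(k, g) = Add(Mul(Rational(1, 11), g), Mul(Rational(1, 61), k)) (Function('F')(k, g) = Add(Mul(k, Pow(61, -1)), Mul(g, Pow(11, -1))) = Add(Mul(k, Rational(1, 61)), Mul(g, Rational(1, 11))) = Add(Mul(Rational(1, 61), k), Mul(Rational(1, 11), g)) = Add(Mul(Rational(1, 11), g), Mul(Rational(1, 61), k)))
Add(Function('F')(R, -99), Mul(-1, 33121)) = Add(Add(Mul(Rational(1, 11), -99), Mul(Rational(1, 61), 836)), Mul(-1, 33121)) = Add(Add(-9, Rational(836, 61)), -33121) = Add(Rational(287, 61), -33121) = Rational(-2020094, 61)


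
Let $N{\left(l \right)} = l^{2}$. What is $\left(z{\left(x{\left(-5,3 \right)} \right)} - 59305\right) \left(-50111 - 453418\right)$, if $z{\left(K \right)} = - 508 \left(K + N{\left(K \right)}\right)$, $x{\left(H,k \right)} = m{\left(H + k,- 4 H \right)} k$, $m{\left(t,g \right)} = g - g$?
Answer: $29861787345$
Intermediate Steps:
$m{\left(t,g \right)} = 0$
$x{\left(H,k \right)} = 0$ ($x{\left(H,k \right)} = 0 k = 0$)
$z{\left(K \right)} = - 508 K - 508 K^{2}$ ($z{\left(K \right)} = - 508 \left(K + K^{2}\right) = - 508 K - 508 K^{2}$)
$\left(z{\left(x{\left(-5,3 \right)} \right)} - 59305\right) \left(-50111 - 453418\right) = \left(508 \cdot 0 \left(-1 - 0\right) - 59305\right) \left(-50111 - 453418\right) = \left(508 \cdot 0 \left(-1 + 0\right) - 59305\right) \left(-503529\right) = \left(508 \cdot 0 \left(-1\right) - 59305\right) \left(-503529\right) = \left(0 - 59305\right) \left(-503529\right) = \left(-59305\right) \left(-503529\right) = 29861787345$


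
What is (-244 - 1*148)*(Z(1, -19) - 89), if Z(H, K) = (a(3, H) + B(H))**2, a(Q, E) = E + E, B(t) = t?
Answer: 31360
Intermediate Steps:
a(Q, E) = 2*E
Z(H, K) = 9*H**2 (Z(H, K) = (2*H + H)**2 = (3*H)**2 = 9*H**2)
(-244 - 1*148)*(Z(1, -19) - 89) = (-244 - 1*148)*(9*1**2 - 89) = (-244 - 148)*(9*1 - 89) = -392*(9 - 89) = -392*(-80) = 31360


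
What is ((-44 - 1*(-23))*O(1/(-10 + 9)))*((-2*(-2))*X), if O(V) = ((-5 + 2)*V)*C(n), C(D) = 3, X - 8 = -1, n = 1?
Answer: -5292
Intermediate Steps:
X = 7 (X = 8 - 1 = 7)
O(V) = -9*V (O(V) = ((-5 + 2)*V)*3 = -3*V*3 = -9*V)
((-44 - 1*(-23))*O(1/(-10 + 9)))*((-2*(-2))*X) = ((-44 - 1*(-23))*(-9/(-10 + 9)))*(-2*(-2)*7) = ((-44 + 23)*(-9/(-1)))*(4*7) = -(-189)*(-1)*28 = -21*9*28 = -189*28 = -5292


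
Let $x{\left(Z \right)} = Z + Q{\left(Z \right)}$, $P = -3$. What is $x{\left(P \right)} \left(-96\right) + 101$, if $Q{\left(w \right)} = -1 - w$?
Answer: $197$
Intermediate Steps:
$x{\left(Z \right)} = -1$ ($x{\left(Z \right)} = Z - \left(1 + Z\right) = -1$)
$x{\left(P \right)} \left(-96\right) + 101 = \left(-1\right) \left(-96\right) + 101 = 96 + 101 = 197$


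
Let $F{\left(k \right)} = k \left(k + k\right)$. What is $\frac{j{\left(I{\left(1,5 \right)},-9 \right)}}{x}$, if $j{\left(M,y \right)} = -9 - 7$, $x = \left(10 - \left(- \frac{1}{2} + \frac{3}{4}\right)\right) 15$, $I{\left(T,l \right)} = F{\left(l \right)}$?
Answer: $- \frac{64}{585} \approx -0.1094$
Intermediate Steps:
$F{\left(k \right)} = 2 k^{2}$ ($F{\left(k \right)} = k 2 k = 2 k^{2}$)
$I{\left(T,l \right)} = 2 l^{2}$
$x = \frac{585}{4}$ ($x = \left(10 - \frac{1}{4}\right) 15 = \frac{39}{4} \cdot 15 = \frac{585}{4} \approx 146.25$)
$j{\left(M,y \right)} = -16$
$\frac{j{\left(I{\left(1,5 \right)},-9 \right)}}{x} = - \frac{16}{\frac{585}{4}} = \left(-16\right) \frac{4}{585} = - \frac{64}{585}$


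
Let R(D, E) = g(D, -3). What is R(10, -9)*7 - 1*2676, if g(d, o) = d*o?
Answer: -2886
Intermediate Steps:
R(D, E) = -3*D (R(D, E) = D*(-3) = -3*D)
R(10, -9)*7 - 1*2676 = -3*10*7 - 1*2676 = -30*7 - 2676 = -210 - 2676 = -2886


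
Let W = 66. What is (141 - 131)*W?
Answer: 660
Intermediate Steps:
(141 - 131)*W = (141 - 131)*66 = 10*66 = 660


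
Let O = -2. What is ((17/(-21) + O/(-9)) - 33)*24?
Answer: -16928/21 ≈ -806.10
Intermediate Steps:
((17/(-21) + O/(-9)) - 33)*24 = ((17/(-21) - 2/(-9)) - 33)*24 = ((17*(-1/21) - 2*(-⅑)) - 33)*24 = ((-17/21 + 2/9) - 33)*24 = (-37/63 - 33)*24 = -2116/63*24 = -16928/21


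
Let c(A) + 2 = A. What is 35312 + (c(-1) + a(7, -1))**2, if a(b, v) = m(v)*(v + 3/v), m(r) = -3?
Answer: 35393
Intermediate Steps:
a(b, v) = -9/v - 3*v (a(b, v) = -3*(v + 3/v) = -9/v - 3*v)
c(A) = -2 + A
35312 + (c(-1) + a(7, -1))**2 = 35312 + ((-2 - 1) + (-9/(-1) - 3*(-1)))**2 = 35312 + (-3 + (-9*(-1) + 3))**2 = 35312 + (-3 + (9 + 3))**2 = 35312 + (-3 + 12)**2 = 35312 + 9**2 = 35312 + 81 = 35393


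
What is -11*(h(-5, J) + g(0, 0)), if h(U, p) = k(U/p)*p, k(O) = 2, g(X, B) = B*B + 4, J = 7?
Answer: -198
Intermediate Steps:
g(X, B) = 4 + B² (g(X, B) = B² + 4 = 4 + B²)
h(U, p) = 2*p
-11*(h(-5, J) + g(0, 0)) = -11*(2*7 + (4 + 0²)) = -11*(14 + (4 + 0)) = -11*(14 + 4) = -11*18 = -198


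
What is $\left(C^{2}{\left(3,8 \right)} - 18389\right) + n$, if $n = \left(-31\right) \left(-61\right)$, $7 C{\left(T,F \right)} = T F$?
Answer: $- \frac{807826}{49} \approx -16486.0$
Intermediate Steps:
$C{\left(T,F \right)} = \frac{F T}{7}$ ($C{\left(T,F \right)} = \frac{T F}{7} = \frac{F T}{7}$)
$n = 1891$
$\left(C^{2}{\left(3,8 \right)} - 18389\right) + n = \left(\left(\frac{1}{7} \cdot 8 \cdot 3\right)^{2} - 18389\right) + 1891 = \left(\left(\frac{24}{7}\right)^{2} - 18389\right) + 1891 = \left(\frac{576}{49} - 18389\right) + 1891 = - \frac{900485}{49} + 1891 = - \frac{807826}{49}$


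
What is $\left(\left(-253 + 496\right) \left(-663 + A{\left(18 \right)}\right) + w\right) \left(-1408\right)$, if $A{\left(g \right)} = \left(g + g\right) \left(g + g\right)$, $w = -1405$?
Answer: $-214598912$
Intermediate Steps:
$A{\left(g \right)} = 4 g^{2}$ ($A{\left(g \right)} = 2 g 2 g = 4 g^{2}$)
$\left(\left(-253 + 496\right) \left(-663 + A{\left(18 \right)}\right) + w\right) \left(-1408\right) = \left(\left(-253 + 496\right) \left(-663 + 4 \cdot 18^{2}\right) - 1405\right) \left(-1408\right) = \left(243 \left(-663 + 4 \cdot 324\right) - 1405\right) \left(-1408\right) = \left(243 \left(-663 + 1296\right) - 1405\right) \left(-1408\right) = \left(243 \cdot 633 - 1405\right) \left(-1408\right) = \left(153819 - 1405\right) \left(-1408\right) = 152414 \left(-1408\right) = -214598912$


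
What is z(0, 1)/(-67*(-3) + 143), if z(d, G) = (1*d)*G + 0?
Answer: 0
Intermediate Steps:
z(d, G) = G*d (z(d, G) = d*G + 0 = G*d + 0 = G*d)
z(0, 1)/(-67*(-3) + 143) = (1*0)/(-67*(-3) + 143) = 0/(201 + 143) = 0/344 = (1/344)*0 = 0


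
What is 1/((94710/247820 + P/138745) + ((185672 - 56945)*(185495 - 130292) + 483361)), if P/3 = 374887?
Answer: 3438378590/24435181117453444577 ≈ 1.4071e-10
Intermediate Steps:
P = 1124661 (P = 3*374887 = 1124661)
1/((94710/247820 + P/138745) + ((185672 - 56945)*(185495 - 130292) + 483361)) = 1/((94710/247820 + 1124661/138745) + ((185672 - 56945)*(185495 - 130292) + 483361)) = 1/((94710*(1/247820) + 1124661*(1/138745)) + (128727*55203 + 483361)) = 1/((9471/24782 + 1124661/138745) + (7106116581 + 483361)) = 1/(29185402797/3438378590 + 7106599942) = 1/(24435181117453444577/3438378590) = 3438378590/24435181117453444577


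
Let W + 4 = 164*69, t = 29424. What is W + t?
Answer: 40736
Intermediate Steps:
W = 11312 (W = -4 + 164*69 = -4 + 11316 = 11312)
W + t = 11312 + 29424 = 40736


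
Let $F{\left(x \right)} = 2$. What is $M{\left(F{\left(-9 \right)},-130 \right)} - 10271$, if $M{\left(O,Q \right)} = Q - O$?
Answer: $-10403$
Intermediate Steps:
$M{\left(F{\left(-9 \right)},-130 \right)} - 10271 = \left(-130 - 2\right) - 10271 = -132 - 10271 = -10403$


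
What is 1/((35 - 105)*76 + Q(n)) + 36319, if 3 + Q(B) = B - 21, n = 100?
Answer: 190456835/5244 ≈ 36319.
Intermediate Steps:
Q(B) = -24 + B (Q(B) = -3 + (B - 21) = -3 + (-21 + B) = -24 + B)
1/((35 - 105)*76 + Q(n)) + 36319 = 1/((35 - 105)*76 + (-24 + 100)) + 36319 = 1/(-70*76 + 76) + 36319 = 1/(-5320 + 76) + 36319 = 1/(-5244) + 36319 = -1/5244 + 36319 = 190456835/5244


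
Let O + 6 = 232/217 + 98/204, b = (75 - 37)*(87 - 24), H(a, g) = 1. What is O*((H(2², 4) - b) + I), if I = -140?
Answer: 14677543/1302 ≈ 11273.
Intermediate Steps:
b = 2394 (b = 38*63 = 2394)
O = -98507/22134 (O = -6 + (232/217 + 98/204) = -6 + (232*(1/217) + 98*(1/204)) = -6 + (232/217 + 49/102) = -6 + 34297/22134 = -98507/22134 ≈ -4.4505)
O*((H(2², 4) - b) + I) = -98507*((1 - 1*2394) - 140)/22134 = -98507*((1 - 2394) - 140)/22134 = -98507*(-2393 - 140)/22134 = -98507/22134*(-2533) = 14677543/1302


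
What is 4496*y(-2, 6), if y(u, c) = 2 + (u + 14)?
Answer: 62944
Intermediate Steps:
y(u, c) = 16 + u (y(u, c) = 2 + (14 + u) = 16 + u)
4496*y(-2, 6) = 4496*(16 - 2) = 4496*14 = 62944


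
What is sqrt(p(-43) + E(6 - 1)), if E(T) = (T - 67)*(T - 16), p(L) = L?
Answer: 3*sqrt(71) ≈ 25.278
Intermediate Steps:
E(T) = (-67 + T)*(-16 + T)
sqrt(p(-43) + E(6 - 1)) = sqrt(-43 + (1072 + (6 - 1)**2 - 83*(6 - 1))) = sqrt(-43 + (1072 + 5**2 - 83*5)) = sqrt(-43 + (1072 + 25 - 415)) = sqrt(-43 + 682) = sqrt(639) = 3*sqrt(71)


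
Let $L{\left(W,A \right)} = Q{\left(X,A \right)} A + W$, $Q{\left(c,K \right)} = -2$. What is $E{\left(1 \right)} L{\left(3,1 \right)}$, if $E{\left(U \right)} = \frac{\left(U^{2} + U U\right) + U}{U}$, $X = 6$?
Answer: $3$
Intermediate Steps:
$L{\left(W,A \right)} = W - 2 A$ ($L{\left(W,A \right)} = - 2 A + W = W - 2 A$)
$E{\left(U \right)} = \frac{U + 2 U^{2}}{U}$ ($E{\left(U \right)} = \frac{\left(U^{2} + U^{2}\right) + U}{U} = \frac{2 U^{2} + U}{U} = \frac{U + 2 U^{2}}{U}$)
$E{\left(1 \right)} L{\left(3,1 \right)} = \left(1 + 2 \cdot 1\right) \left(3 - 2\right) = \left(1 + 2\right) \left(3 - 2\right) = 3 \cdot 1 = 3$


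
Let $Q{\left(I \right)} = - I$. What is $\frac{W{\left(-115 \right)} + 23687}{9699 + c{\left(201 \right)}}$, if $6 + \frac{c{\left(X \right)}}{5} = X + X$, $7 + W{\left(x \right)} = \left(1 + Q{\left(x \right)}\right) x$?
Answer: $\frac{10340}{11679} \approx 0.88535$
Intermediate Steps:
$W{\left(x \right)} = -7 + x \left(1 - x\right)$ ($W{\left(x \right)} = -7 + \left(1 - x\right) x = -7 + x \left(1 - x\right)$)
$c{\left(X \right)} = -30 + 10 X$ ($c{\left(X \right)} = -30 + 5 \left(X + X\right) = -30 + 5 \cdot 2 X = -30 + 10 X$)
$\frac{W{\left(-115 \right)} + 23687}{9699 + c{\left(201 \right)}} = \frac{\left(-7 - 115 - \left(-115\right)^{2}\right) + 23687}{9699 + \left(-30 + 10 \cdot 201\right)} = \frac{\left(-7 - 115 - 13225\right) + 23687}{9699 + \left(-30 + 2010\right)} = \frac{\left(-7 - 115 - 13225\right) + 23687}{9699 + 1980} = \frac{-13347 + 23687}{11679} = 10340 \cdot \frac{1}{11679} = \frac{10340}{11679}$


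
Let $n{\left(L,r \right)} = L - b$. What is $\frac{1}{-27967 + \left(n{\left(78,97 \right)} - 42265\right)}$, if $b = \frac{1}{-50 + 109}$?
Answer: $- \frac{59}{4139087} \approx -1.4254 \cdot 10^{-5}$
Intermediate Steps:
$b = \frac{1}{59} \approx 0.016949$
$n{\left(L,r \right)} = - \frac{1}{59} + L$ ($n{\left(L,r \right)} = L - \frac{1}{59} = - \frac{1}{59} + L$)
$\frac{1}{-27967 + \left(n{\left(78,97 \right)} - 42265\right)} = \frac{1}{-27967 + \left(\left(- \frac{1}{59} + 78\right) - 42265\right)} = \frac{1}{-27967 + \left(\frac{4601}{59} - 42265\right)} = \frac{1}{-27967 - \frac{2489034}{59}} = \frac{1}{- \frac{4139087}{59}} = - \frac{59}{4139087}$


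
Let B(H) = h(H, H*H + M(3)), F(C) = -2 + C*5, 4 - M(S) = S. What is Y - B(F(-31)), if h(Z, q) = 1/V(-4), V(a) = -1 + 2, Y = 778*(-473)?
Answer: -367995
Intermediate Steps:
Y = -367994
V(a) = 1
M(S) = 4 - S
h(Z, q) = 1 (h(Z, q) = 1/1 = 1)
F(C) = -2 + 5*C
B(H) = 1
Y - B(F(-31)) = -367994 - 1*1 = -367994 - 1 = -367995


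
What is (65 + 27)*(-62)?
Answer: -5704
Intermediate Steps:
(65 + 27)*(-62) = 92*(-62) = -5704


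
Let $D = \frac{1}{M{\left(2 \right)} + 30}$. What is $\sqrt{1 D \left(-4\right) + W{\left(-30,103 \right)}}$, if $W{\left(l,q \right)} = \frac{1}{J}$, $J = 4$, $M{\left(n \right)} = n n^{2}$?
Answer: $\frac{\sqrt{209}}{38} \approx 0.38044$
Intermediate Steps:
$M{\left(n \right)} = n^{3}$
$D = \frac{1}{38}$ ($D = \frac{1}{2^{3} + 30} = \frac{1}{8 + 30} = \frac{1}{38} \approx 0.026316$)
$W{\left(l,q \right)} = \frac{1}{4}$
$\sqrt{1 D \left(-4\right) + W{\left(-30,103 \right)}} = \sqrt{1 \cdot \frac{1}{38} \left(-4\right) + \frac{1}{4}} = \sqrt{\frac{1}{38} \left(-4\right) + \frac{1}{4}} = \sqrt{- \frac{2}{19} + \frac{1}{4}} = \sqrt{\frac{11}{76}} = \frac{\sqrt{209}}{38}$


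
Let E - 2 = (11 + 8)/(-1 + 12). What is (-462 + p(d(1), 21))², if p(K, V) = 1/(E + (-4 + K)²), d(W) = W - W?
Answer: 10048659049/47089 ≈ 2.1340e+5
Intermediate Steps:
d(W) = 0
E = 41/11 (E = 2 + (11 + 8)/(-1 + 12) = 2 + 19/11 = 41/11 ≈ 3.7273)
p(K, V) = 1/(41/11 + (-4 + K)²)
(-462 + p(d(1), 21))² = (-462 + 11/(41 + 11*(-4 + 0)²))² = (-462 + 11/(41 + 11*(-4)²))² = (-462 + 11/(41 + 11*16))² = (-462 + 11/(41 + 176))² = (-462 + 11/217)² = (-100243/217)² = 10048659049/47089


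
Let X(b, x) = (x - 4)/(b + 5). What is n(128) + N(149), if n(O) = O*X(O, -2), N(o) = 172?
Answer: 22108/133 ≈ 166.23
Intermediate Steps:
X(b, x) = (-4 + x)/(5 + b)
n(O) = -6*O/(5 + O) (n(O) = O*((-4 - 2)/(5 + O)) = O*(-6/(5 + O)) = -6*O/(5 + O))
n(128) + N(149) = -6*128/(5 + 128) + 172 = -6*128/133 + 172 = -6*128*1/133 + 172 = -768/133 + 172 = 22108/133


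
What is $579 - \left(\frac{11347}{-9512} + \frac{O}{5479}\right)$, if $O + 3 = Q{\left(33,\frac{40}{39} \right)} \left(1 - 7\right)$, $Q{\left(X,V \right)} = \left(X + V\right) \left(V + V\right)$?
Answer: $\frac{15332435302727}{26422937736} \approx 580.27$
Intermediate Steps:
$Q{\left(X,V \right)} = 2 V \left(V + X\right)$ ($Q{\left(X,V \right)} = \left(V + X\right) 2 V = 2 V \left(V + X\right)$)
$O = - \frac{213841}{507}$ ($O = -3 + 2 \cdot \frac{40}{39} \left(\frac{40}{39} + 33\right) \left(1 - 7\right) = -3 + 2 \cdot 40 \cdot \frac{1}{39} \left(40 \cdot \frac{1}{39} + 33\right) \left(1 - 7\right) = -3 + 2 \cdot \frac{40}{39} \left(\frac{40}{39} + 33\right) \left(-6\right) = -3 + 2 \cdot \frac{40}{39} \cdot \frac{1327}{39} \left(-6\right) = -3 + \frac{106160}{1521} \left(-6\right) = -3 - \frac{212320}{507} = - \frac{213841}{507} \approx -421.78$)
$579 - \left(\frac{11347}{-9512} + \frac{O}{5479}\right) = 579 - \left(\frac{11347}{-9512} - \frac{213841}{507 \cdot 5479}\right) = 579 - \left(11347 \left(- \frac{1}{9512}\right) - \frac{213841}{2777853}\right) = 579 - \left(- \frac{11347}{9512} - \frac{213841}{2777853}\right) = 579 - - \frac{33554353583}{26422937736} = 579 + \frac{33554353583}{26422937736} = \frac{15332435302727}{26422937736}$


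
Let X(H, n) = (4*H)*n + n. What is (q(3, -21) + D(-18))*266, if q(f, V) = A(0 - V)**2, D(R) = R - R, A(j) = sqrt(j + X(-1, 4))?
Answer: 2394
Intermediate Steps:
X(H, n) = n + 4*H*n (X(H, n) = 4*H*n + n = n + 4*H*n)
A(j) = sqrt(-12 + j) (A(j) = sqrt(j + 4*(1 + 4*(-1))) = sqrt(j + 4*(1 - 4)) = sqrt(j + 4*(-3)) = sqrt(j - 12) = sqrt(-12 + j))
D(R) = 0
q(f, V) = -12 - V (q(f, V) = (sqrt(-12 + (0 - V)))**2 = (sqrt(-12 - V))**2 = -12 - V)
(q(3, -21) + D(-18))*266 = ((-12 - 1*(-21)) + 0)*266 = ((-12 + 21) + 0)*266 = (9 + 0)*266 = 9*266 = 2394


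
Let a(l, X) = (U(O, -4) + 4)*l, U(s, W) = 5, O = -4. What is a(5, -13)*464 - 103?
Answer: 20777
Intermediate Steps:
a(l, X) = 9*l (a(l, X) = (5 + 4)*l = 9*l)
a(5, -13)*464 - 103 = (9*5)*464 - 103 = 45*464 - 103 = 20880 - 103 = 20777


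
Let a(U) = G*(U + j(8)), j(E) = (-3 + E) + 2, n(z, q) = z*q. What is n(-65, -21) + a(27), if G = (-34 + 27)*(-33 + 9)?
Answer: 7077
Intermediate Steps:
n(z, q) = q*z
j(E) = -1 + E
G = 168 (G = -7*(-24) = 168)
a(U) = 1176 + 168*U (a(U) = 168*(U + (-1 + 8)) = 168*(U + 7) = 168*(7 + U) = 1176 + 168*U)
n(-65, -21) + a(27) = -21*(-65) + (1176 + 168*27) = 1365 + (1176 + 4536) = 1365 + 5712 = 7077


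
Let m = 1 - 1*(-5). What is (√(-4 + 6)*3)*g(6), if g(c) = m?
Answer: 18*√2 ≈ 25.456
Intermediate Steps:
m = 6 (m = 1 + 5 = 6)
g(c) = 6
(√(-4 + 6)*3)*g(6) = (√(-4 + 6)*3)*6 = (√2*3)*6 = (3*√2)*6 = 18*√2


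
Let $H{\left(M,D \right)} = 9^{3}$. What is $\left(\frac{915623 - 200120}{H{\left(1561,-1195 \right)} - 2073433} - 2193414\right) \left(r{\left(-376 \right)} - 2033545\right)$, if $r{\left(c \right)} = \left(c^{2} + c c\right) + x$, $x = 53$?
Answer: $\frac{1989846740801649915}{518176} \approx 3.8401 \cdot 10^{12}$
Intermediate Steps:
$H{\left(M,D \right)} = 729$
$r{\left(c \right)} = 53 + 2 c^{2}$ ($r{\left(c \right)} = \left(c^{2} + c c\right) + 53 = \left(c^{2} + c^{2}\right) + 53 = 2 c^{2} + 53 = 53 + 2 c^{2}$)
$\left(\frac{915623 - 200120}{H{\left(1561,-1195 \right)} - 2073433} - 2193414\right) \left(r{\left(-376 \right)} - 2033545\right) = \left(\frac{915623 - 200120}{729 - 2073433} - 2193414\right) \left(\left(53 + 2 \left(-376\right)^{2}\right) - 2033545\right) = \left(\frac{915623 - 200120}{-2072704} - 2193414\right) \left(\left(53 + 2 \cdot 141376\right) - 2033545\right) = \left(715503 \left(- \frac{1}{2072704}\right) - 2193414\right) \left(\left(53 + 282752\right) - 2033545\right) = \left(- \frac{715503}{2072704} - 2193414\right) \left(282805 - 2033545\right) = \left(- \frac{4546298686959}{2072704}\right) \left(-1750740\right) = \frac{1989846740801649915}{518176}$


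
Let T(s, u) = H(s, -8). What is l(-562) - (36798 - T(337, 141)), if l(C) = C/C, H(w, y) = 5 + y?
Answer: -36800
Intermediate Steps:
T(s, u) = -3 (T(s, u) = 5 - 8 = -3)
l(C) = 1
l(-562) - (36798 - T(337, 141)) = 1 - (36798 - 1*(-3)) = 1 - (36798 + 3) = 1 - 1*36801 = 1 - 36801 = -36800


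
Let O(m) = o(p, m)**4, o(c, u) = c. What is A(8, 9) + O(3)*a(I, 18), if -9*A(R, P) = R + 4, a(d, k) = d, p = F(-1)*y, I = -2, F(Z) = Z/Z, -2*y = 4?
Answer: -100/3 ≈ -33.333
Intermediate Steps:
y = -2 (y = -1/2*4 = -2)
F(Z) = 1
p = -2 (p = 1*(-2) = -2)
O(m) = 16 (O(m) = (-2)**4 = 16)
A(R, P) = -4/9 - R/9 (A(R, P) = -(R + 4)/9 = -(4 + R)/9 = -4/9 - R/9)
A(8, 9) + O(3)*a(I, 18) = (-4/9 - 1/9*8) + 16*(-2) = (-4/9 - 8/9) - 32 = -4/3 - 32 = -100/3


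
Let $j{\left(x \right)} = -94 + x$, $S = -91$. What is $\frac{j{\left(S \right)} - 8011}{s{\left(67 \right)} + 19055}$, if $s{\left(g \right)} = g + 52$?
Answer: $- \frac{4098}{9587} \approx -0.42745$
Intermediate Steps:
$s{\left(g \right)} = 52 + g$
$\frac{j{\left(S \right)} - 8011}{s{\left(67 \right)} + 19055} = \frac{\left(-94 - 91\right) - 8011}{\left(52 + 67\right) + 19055} = \frac{-185 - 8011}{119 + 19055} = - \frac{8196}{19174} = \left(-8196\right) \frac{1}{19174} = - \frac{4098}{9587}$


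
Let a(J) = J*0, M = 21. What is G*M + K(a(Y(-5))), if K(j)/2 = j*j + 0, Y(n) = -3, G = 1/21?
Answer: 1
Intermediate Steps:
G = 1/21 ≈ 0.047619
a(J) = 0
K(j) = 2*j**2 (K(j) = 2*(j*j + 0) = 2*(j**2 + 0) = 2*j**2)
G*M + K(a(Y(-5))) = (1/21)*21 + 2*0**2 = 1 + 2*0 = 1 + 0 = 1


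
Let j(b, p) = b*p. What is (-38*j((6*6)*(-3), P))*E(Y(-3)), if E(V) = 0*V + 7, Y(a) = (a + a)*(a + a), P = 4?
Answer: 114912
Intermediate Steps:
Y(a) = 4*a**2 (Y(a) = (2*a)*(2*a) = 4*a**2)
E(V) = 7 (E(V) = 0 + 7 = 7)
(-38*j((6*6)*(-3), P))*E(Y(-3)) = -38*(6*6)*(-3)*4*7 = -38*36*(-3)*4*7 = -(-4104)*4*7 = -38*(-432)*7 = 16416*7 = 114912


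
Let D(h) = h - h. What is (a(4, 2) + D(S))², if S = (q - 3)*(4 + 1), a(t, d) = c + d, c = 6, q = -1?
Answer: 64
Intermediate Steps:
a(t, d) = 6 + d
S = -20 (S = (-1 - 3)*(4 + 1) = -4*5 = -20)
D(h) = 0
(a(4, 2) + D(S))² = ((6 + 2) + 0)² = (8 + 0)² = 8² = 64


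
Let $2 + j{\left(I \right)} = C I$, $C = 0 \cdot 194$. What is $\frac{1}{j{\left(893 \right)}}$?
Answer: $- \frac{1}{2} \approx -0.5$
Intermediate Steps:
$C = 0$
$j{\left(I \right)} = -2$ ($j{\left(I \right)} = -2 + 0 I = -2 + 0 = -2$)
$\frac{1}{j{\left(893 \right)}} = \frac{1}{-2} = - \frac{1}{2}$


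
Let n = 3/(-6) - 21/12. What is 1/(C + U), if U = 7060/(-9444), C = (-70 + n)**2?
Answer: 37776/197164841 ≈ 0.00019160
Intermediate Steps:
n = -9/4 (n = 3*(-1/6) - 21*1/12 = -1/2 - 7/4 = -9/4 ≈ -2.2500)
C = 83521/16 (C = (-70 - 9/4)**2 = (-289/4)**2 = 83521/16 ≈ 5220.1)
U = -1765/2361 (U = 7060*(-1/9444) = -1765/2361 ≈ -0.74756)
1/(C + U) = 1/(83521/16 - 1765/2361) = 1/(197164841/37776) = 37776/197164841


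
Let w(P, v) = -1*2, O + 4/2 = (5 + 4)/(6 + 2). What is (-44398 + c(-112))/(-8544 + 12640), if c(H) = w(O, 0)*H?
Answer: -22087/2048 ≈ -10.785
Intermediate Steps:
O = -7/8 (O = -2 + (5 + 4)/(6 + 2) = -2 + 9/8 = -7/8 ≈ -0.87500)
w(P, v) = -2
c(H) = -2*H
(-44398 + c(-112))/(-8544 + 12640) = (-44398 - 2*(-112))/(-8544 + 12640) = (-44398 + 224)/4096 = -44174*1/4096 = -22087/2048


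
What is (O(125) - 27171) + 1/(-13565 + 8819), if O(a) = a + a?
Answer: -127767067/4746 ≈ -26921.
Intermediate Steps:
O(a) = 2*a
(O(125) - 27171) + 1/(-13565 + 8819) = (2*125 - 27171) + 1/(-13565 + 8819) = (250 - 27171) + 1/(-4746) = -26921 - 1/4746 = -127767067/4746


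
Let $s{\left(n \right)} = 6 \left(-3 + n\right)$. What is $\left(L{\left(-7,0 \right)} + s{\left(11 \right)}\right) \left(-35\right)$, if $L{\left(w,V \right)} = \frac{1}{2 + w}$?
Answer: $-1673$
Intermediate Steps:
$s{\left(n \right)} = -18 + 6 n$
$\left(L{\left(-7,0 \right)} + s{\left(11 \right)}\right) \left(-35\right) = \left(\frac{1}{2 - 7} + \left(-18 + 6 \cdot 11\right)\right) \left(-35\right) = \left(\frac{1}{-5} + \left(-18 + 66\right)\right) \left(-35\right) = \left(- \frac{1}{5} + 48\right) \left(-35\right) = \frac{239}{5} \left(-35\right) = -1673$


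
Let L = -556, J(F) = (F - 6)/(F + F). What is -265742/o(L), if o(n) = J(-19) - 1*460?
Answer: 10098196/17455 ≈ 578.53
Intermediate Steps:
J(F) = (-6 + F)/(2*F) (J(F) = (-6 + F)/((2*F)) = (-6 + F)*(1/(2*F)) = (-6 + F)/(2*F))
o(n) = -17455/38 (o(n) = (½)*(-6 - 19)/(-19) - 1*460 = (½)*(-1/19)*(-25) - 460 = 25/38 - 460 = -17455/38)
-265742/o(L) = -265742/(-17455/38) = -265742*(-38/17455) = 10098196/17455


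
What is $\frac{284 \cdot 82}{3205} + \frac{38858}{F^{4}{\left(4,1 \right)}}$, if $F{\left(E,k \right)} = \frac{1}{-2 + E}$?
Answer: $\frac{1992661528}{3205} \approx 6.2174 \cdot 10^{5}$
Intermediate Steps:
$\frac{284 \cdot 82}{3205} + \frac{38858}{F^{4}{\left(4,1 \right)}} = \frac{284 \cdot 82}{3205} + \frac{38858}{\left(\frac{1}{-2 + 4}\right)^{4}} = 23288 \cdot \frac{1}{3205} + \frac{38858}{\left(\frac{1}{2}\right)^{4}} = \frac{23288}{3205} + \frac{38858}{\left(\frac{1}{2}\right)^{4}} = \frac{23288}{3205} + 38858 \frac{1}{\frac{1}{16}} = \frac{23288}{3205} + 38858 \cdot 16 = \frac{23288}{3205} + 621728 = \frac{1992661528}{3205}$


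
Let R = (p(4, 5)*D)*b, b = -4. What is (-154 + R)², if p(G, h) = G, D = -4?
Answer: 8100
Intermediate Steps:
R = 64 (R = (4*(-4))*(-4) = -16*(-4) = 64)
(-154 + R)² = (-154 + 64)² = (-90)² = 8100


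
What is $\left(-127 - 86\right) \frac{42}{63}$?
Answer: $-142$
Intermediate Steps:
$\left(-127 - 86\right) \frac{42}{63} = - 213 \cdot 42 \cdot \frac{1}{63} = \left(-213\right) \frac{2}{3} = -142$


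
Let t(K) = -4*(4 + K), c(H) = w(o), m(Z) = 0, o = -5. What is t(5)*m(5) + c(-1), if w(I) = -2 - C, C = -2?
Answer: 0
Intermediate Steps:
w(I) = 0 (w(I) = -2 - 1*(-2) = -2 + 2 = 0)
c(H) = 0
t(K) = -16 - 4*K
t(5)*m(5) + c(-1) = (-16 - 4*5)*0 + 0 = (-16 - 20)*0 + 0 = -36*0 + 0 = 0 + 0 = 0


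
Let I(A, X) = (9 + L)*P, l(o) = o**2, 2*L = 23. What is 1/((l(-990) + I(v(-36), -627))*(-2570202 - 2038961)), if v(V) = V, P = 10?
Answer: -1/4518385534715 ≈ -2.2132e-13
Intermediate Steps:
L = 23/2 (L = (1/2)*23 = 23/2 ≈ 11.500)
I(A, X) = 205 (I(A, X) = (9 + 23/2)*10 = (41/2)*10 = 205)
1/((l(-990) + I(v(-36), -627))*(-2570202 - 2038961)) = 1/(((-990)**2 + 205)*(-2570202 - 2038961)) = 1/((980100 + 205)*(-4609163)) = 1/(980305*(-4609163)) = 1/(-4518385534715) = -1/4518385534715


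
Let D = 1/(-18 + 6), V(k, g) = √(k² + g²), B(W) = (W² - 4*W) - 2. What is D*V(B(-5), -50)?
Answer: -√4349/12 ≈ -5.4956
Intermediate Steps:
B(W) = -2 + W² - 4*W
V(k, g) = √(g² + k²)
D = -1/12 (D = 1/(-12) = -1/12 ≈ -0.083333)
D*V(B(-5), -50) = -√((-50)² + (-2 + (-5)² - 4*(-5))²)/12 = -√(2500 + (-2 + 25 + 20)²)/12 = -√(2500 + 43²)/12 = -√(2500 + 1849)/12 = -√4349/12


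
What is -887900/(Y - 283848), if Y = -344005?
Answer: 887900/627853 ≈ 1.4142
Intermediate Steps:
-887900/(Y - 283848) = -887900/(-344005 - 283848) = -887900/(-627853) = -887900*(-1/627853) = 887900/627853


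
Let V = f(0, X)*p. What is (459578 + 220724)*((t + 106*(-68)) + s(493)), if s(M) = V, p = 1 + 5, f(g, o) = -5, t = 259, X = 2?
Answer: -4747827658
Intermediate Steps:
p = 6
V = -30 (V = -5*6 = -30)
s(M) = -30
(459578 + 220724)*((t + 106*(-68)) + s(493)) = (459578 + 220724)*((259 + 106*(-68)) - 30) = 680302*((259 - 7208) - 30) = 680302*(-6949 - 30) = 680302*(-6979) = -4747827658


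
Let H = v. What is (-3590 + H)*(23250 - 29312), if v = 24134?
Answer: -124537728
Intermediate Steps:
H = 24134
(-3590 + H)*(23250 - 29312) = (-3590 + 24134)*(23250 - 29312) = 20544*(-6062) = -124537728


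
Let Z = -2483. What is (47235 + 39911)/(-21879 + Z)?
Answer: -43573/12181 ≈ -3.5771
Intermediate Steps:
(47235 + 39911)/(-21879 + Z) = (47235 + 39911)/(-21879 - 2483) = 87146/(-24362) = 87146*(-1/24362) = -43573/12181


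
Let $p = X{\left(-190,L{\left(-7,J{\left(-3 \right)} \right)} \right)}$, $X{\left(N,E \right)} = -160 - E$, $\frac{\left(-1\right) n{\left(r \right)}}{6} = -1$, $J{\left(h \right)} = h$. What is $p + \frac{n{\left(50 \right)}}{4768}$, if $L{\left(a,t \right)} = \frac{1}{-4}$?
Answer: $- \frac{380841}{2384} \approx -159.75$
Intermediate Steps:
$L{\left(a,t \right)} = - \frac{1}{4}$
$n{\left(r \right)} = 6$ ($n{\left(r \right)} = \left(-6\right) \left(-1\right) = 6$)
$p = - \frac{639}{4}$ ($p = -160 - - \frac{1}{4} = -160 + \frac{1}{4} = - \frac{639}{4} \approx -159.75$)
$p + \frac{n{\left(50 \right)}}{4768} = - \frac{639}{4} + \frac{6}{4768} = - \frac{639}{4} + 6 \cdot \frac{1}{4768} = - \frac{639}{4} + \frac{3}{2384} = - \frac{380841}{2384}$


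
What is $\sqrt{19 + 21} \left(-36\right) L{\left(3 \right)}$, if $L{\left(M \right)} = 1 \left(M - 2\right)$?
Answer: $- 72 \sqrt{10} \approx -227.68$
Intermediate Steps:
$L{\left(M \right)} = -2 + M$ ($L{\left(M \right)} = 1 \left(-2 + M\right) = -2 + M$)
$\sqrt{19 + 21} \left(-36\right) L{\left(3 \right)} = \sqrt{19 + 21} \left(-36\right) \left(-2 + 3\right) = \sqrt{40} \left(-36\right) 1 = 2 \sqrt{10} \left(-36\right) 1 = - 72 \sqrt{10} \cdot 1 = - 72 \sqrt{10}$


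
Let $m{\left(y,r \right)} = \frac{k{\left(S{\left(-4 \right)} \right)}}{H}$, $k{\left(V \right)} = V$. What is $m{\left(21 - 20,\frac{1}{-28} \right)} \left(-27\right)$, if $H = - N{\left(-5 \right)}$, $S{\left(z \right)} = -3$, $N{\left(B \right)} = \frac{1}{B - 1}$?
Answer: $486$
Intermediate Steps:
$N{\left(B \right)} = \frac{1}{-1 + B}$
$H = \frac{1}{6}$ ($H = - \frac{1}{-1 - 5} = - \frac{1}{-6} = \left(-1\right) \left(- \frac{1}{6}\right) = \frac{1}{6} \approx 0.16667$)
$m{\left(y,r \right)} = -18$ ($m{\left(y,r \right)} = - 3 \frac{1}{\frac{1}{6}} = \left(-3\right) 6 = -18$)
$m{\left(21 - 20,\frac{1}{-28} \right)} \left(-27\right) = \left(-18\right) \left(-27\right) = 486$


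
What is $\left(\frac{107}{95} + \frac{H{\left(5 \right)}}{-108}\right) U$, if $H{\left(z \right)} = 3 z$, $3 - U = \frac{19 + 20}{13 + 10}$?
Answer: $\frac{3377}{2622} \approx 1.2879$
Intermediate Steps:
$U = \frac{30}{23}$ ($U = 3 - \frac{19 + 20}{13 + 10} = 3 - \frac{39}{23} = \frac{30}{23} \approx 1.3043$)
$\left(\frac{107}{95} + \frac{H{\left(5 \right)}}{-108}\right) U = \left(\frac{107}{95} + \frac{3 \cdot 5}{-108}\right) \frac{30}{23} = \left(107 \cdot \frac{1}{95} + 15 \left(- \frac{1}{108}\right)\right) \frac{30}{23} = \left(\frac{107}{95} - \frac{5}{36}\right) \frac{30}{23} = \frac{3377}{3420} \cdot \frac{30}{23} = \frac{3377}{2622}$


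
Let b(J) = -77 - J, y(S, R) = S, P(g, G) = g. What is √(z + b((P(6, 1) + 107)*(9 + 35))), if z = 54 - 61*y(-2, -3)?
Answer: I*√4873 ≈ 69.807*I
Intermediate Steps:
z = 176 (z = 54 - 61*(-2) = 54 + 122 = 176)
√(z + b((P(6, 1) + 107)*(9 + 35))) = √(176 + (-77 - (6 + 107)*(9 + 35))) = √(176 + (-77 - 113*44)) = √(176 + (-77 - 1*4972)) = √(176 + (-77 - 4972)) = √(176 - 5049) = √(-4873) = I*√4873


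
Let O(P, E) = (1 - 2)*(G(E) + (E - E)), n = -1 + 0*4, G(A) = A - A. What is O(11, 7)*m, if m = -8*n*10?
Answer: 0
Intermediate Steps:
G(A) = 0
n = -1 (n = -1 + 0 = -1)
m = 80 (m = -8*(-1)*10 = 8*10 = 80)
O(P, E) = 0 (O(P, E) = (1 - 2)*(0 + (E - E)) = -(0 + 0) = -1*0 = 0)
O(11, 7)*m = 0*80 = 0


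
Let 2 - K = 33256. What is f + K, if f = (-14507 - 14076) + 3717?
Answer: -58120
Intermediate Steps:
K = -33254 (K = 2 - 1*33256 = 2 - 33256 = -33254)
f = -24866 (f = -28583 + 3717 = -24866)
f + K = -24866 - 33254 = -58120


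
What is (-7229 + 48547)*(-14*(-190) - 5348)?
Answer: -111062784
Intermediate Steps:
(-7229 + 48547)*(-14*(-190) - 5348) = 41318*(2660 - 5348) = 41318*(-2688) = -111062784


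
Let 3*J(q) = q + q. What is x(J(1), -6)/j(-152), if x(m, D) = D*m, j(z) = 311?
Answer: -4/311 ≈ -0.012862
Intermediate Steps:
J(q) = 2*q/3 (J(q) = (q + q)/3 = (2*q)/3 = 2*q/3)
x(J(1), -6)/j(-152) = -4/311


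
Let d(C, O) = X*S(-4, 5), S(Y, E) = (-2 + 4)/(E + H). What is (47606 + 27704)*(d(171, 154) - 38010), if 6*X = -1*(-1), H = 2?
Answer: -60113119790/21 ≈ -2.8625e+9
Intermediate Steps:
S(Y, E) = 2/(2 + E) (S(Y, E) = (-2 + 4)/(E + 2) = 2/(2 + E))
X = ⅙ (X = (-1*(-1))/6 = (⅙)*1 = ⅙ ≈ 0.16667)
d(C, O) = 1/21 (d(C, O) = (2/(2 + 5))/6 = (2/7)/6 = (2*(⅐))/6 = (⅙)*(2/7) = 1/21)
(47606 + 27704)*(d(171, 154) - 38010) = (47606 + 27704)*(1/21 - 38010) = 75310*(-798209/21) = -60113119790/21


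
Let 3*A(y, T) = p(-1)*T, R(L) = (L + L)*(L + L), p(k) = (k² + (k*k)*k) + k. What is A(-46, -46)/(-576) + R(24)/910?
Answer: 984863/393120 ≈ 2.5052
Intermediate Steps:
p(k) = k + k² + k³ (p(k) = (k² + k²*k) + k = (k² + k³) + k = k + k² + k³)
R(L) = 4*L² (R(L) = (2*L)*(2*L) = 4*L²)
A(y, T) = -T/3 (A(y, T) = ((-(1 - 1 + (-1)²))*T)/3 = ((-(1 - 1 + 1))*T)/3 = ((-1*1)*T)/3 = (-T)/3 = -T/3)
A(-46, -46)/(-576) + R(24)/910 = -⅓*(-46)/(-576) + (4*24²)/910 = (46/3)*(-1/576) + (4*576)*(1/910) = -23/864 + 2304*(1/910) = -23/864 + 1152/455 = 984863/393120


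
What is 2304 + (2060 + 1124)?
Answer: 5488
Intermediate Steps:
2304 + (2060 + 1124) = 2304 + 3184 = 5488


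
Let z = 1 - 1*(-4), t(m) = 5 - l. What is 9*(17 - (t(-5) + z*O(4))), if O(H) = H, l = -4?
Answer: -108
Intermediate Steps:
t(m) = 9 (t(m) = 5 - 1*(-4) = 5 + 4 = 9)
z = 5 (z = 1 + 4 = 5)
9*(17 - (t(-5) + z*O(4))) = 9*(17 - (9 + 5*4)) = 9*(17 - (9 + 20)) = 9*(17 - 1*29) = 9*(17 - 29) = 9*(-12) = -108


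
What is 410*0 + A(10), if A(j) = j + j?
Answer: 20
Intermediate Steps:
A(j) = 2*j
410*0 + A(10) = 410*0 + 2*10 = 0 + 20 = 20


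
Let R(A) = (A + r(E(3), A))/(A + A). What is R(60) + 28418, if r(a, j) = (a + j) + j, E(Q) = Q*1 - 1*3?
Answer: 56839/2 ≈ 28420.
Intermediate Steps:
E(Q) = -3 + Q (E(Q) = Q - 3 = -3 + Q)
r(a, j) = a + 2*j
R(A) = 3/2 (R(A) = (A + ((-3 + 3) + 2*A))/(A + A) = (A + (0 + 2*A))/((2*A)) = (A + 2*A)*(1/(2*A)) = (3*A)*(1/(2*A)) = 3/2)
R(60) + 28418 = 3/2 + 28418 = 56839/2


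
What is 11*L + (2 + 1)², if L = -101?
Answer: -1102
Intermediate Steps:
11*L + (2 + 1)² = 11*(-101) + (2 + 1)² = -1111 + 3² = -1111 + 9 = -1102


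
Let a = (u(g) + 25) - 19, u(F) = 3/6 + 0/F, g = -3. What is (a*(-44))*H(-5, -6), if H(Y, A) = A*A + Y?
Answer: -8866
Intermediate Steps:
u(F) = 1/2 (u(F) = 3*(1/6) + 0 = 1/2 + 0 = 1/2)
a = 13/2 (a = (1/2 + 25) - 19 = 51/2 - 19 = 13/2 ≈ 6.5000)
H(Y, A) = Y + A**2 (H(Y, A) = A**2 + Y = Y + A**2)
(a*(-44))*H(-5, -6) = ((13/2)*(-44))*(-5 + (-6)**2) = -286*(-5 + 36) = -286*31 = -8866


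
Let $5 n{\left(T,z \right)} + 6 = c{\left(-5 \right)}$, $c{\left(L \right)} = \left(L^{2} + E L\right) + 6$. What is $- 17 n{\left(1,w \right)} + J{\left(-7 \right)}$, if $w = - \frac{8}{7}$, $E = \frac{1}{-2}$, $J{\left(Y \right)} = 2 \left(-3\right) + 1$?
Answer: $- \frac{197}{2} \approx -98.5$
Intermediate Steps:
$J{\left(Y \right)} = -5$ ($J{\left(Y \right)} = -6 + 1 = -5$)
$E = - \frac{1}{2} \approx -0.5$
$w = - \frac{8}{7}$ ($w = \left(-8\right) \frac{1}{7} = - \frac{8}{7} \approx -1.1429$)
$c{\left(L \right)} = 6 + L^{2} - \frac{L}{2}$ ($c{\left(L \right)} = \left(L^{2} - \frac{L}{2}\right) + 6 = 6 + L^{2} - \frac{L}{2}$)
$n{\left(T,z \right)} = \frac{11}{2}$ ($n{\left(T,z \right)} = - \frac{6}{5} + \frac{6 + \left(-5\right)^{2} - - \frac{5}{2}}{5} = - \frac{6}{5} + \frac{6 + 25 + \frac{5}{2}}{5} = - \frac{6}{5} + \frac{1}{5} \cdot \frac{67}{2} = - \frac{6}{5} + \frac{67}{10} = \frac{11}{2}$)
$- 17 n{\left(1,w \right)} + J{\left(-7 \right)} = \left(-17\right) \frac{11}{2} - 5 = - \frac{187}{2} - 5 = - \frac{197}{2}$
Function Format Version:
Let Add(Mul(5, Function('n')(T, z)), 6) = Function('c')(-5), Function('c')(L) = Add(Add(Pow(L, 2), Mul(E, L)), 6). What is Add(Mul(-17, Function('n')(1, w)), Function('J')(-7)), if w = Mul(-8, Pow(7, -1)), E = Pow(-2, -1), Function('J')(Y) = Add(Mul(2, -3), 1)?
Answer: Rational(-197, 2) ≈ -98.500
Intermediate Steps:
Function('J')(Y) = -5 (Function('J')(Y) = Add(-6, 1) = -5)
E = Rational(-1, 2) ≈ -0.50000
w = Rational(-8, 7) (w = Mul(-8, Rational(1, 7)) = Rational(-8, 7) ≈ -1.1429)
Function('c')(L) = Add(6, Pow(L, 2), Mul(Rational(-1, 2), L)) (Function('c')(L) = Add(Add(Pow(L, 2), Mul(Rational(-1, 2), L)), 6) = Add(6, Pow(L, 2), Mul(Rational(-1, 2), L)))
Function('n')(T, z) = Rational(11, 2) (Function('n')(T, z) = Add(Rational(-6, 5), Mul(Rational(1, 5), Add(6, Pow(-5, 2), Mul(Rational(-1, 2), -5)))) = Add(Rational(-6, 5), Mul(Rational(1, 5), Add(6, 25, Rational(5, 2)))) = Add(Rational(-6, 5), Mul(Rational(1, 5), Rational(67, 2))) = Add(Rational(-6, 5), Rational(67, 10)) = Rational(11, 2))
Add(Mul(-17, Function('n')(1, w)), Function('J')(-7)) = Add(Mul(-17, Rational(11, 2)), -5) = Add(Rational(-187, 2), -5) = Rational(-197, 2)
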